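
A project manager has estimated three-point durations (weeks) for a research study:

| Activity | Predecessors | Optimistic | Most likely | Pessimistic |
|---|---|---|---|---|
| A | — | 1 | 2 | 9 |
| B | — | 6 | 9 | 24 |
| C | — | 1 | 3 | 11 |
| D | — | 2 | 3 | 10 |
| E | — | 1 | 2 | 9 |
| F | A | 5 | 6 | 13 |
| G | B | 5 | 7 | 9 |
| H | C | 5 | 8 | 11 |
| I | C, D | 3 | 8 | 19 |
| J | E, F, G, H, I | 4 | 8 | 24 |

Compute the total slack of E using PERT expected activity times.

15 weeks

te_A = (1 + 4·2 + 9)/6 = 18/6 = 3
te_B = (6 + 4·9 + 24)/6 = 66/6 = 11
te_C = (1 + 4·3 + 11)/6 = 24/6 = 4
te_D = (2 + 4·3 + 10)/6 = 24/6 = 4
te_E = (1 + 4·2 + 9)/6 = 18/6 = 3
te_F = (5 + 4·6 + 13)/6 = 42/6 = 7
te_G = (5 + 4·7 + 9)/6 = 42/6 = 7
te_H = (5 + 4·8 + 11)/6 = 48/6 = 8
te_I = (3 + 4·8 + 19)/6 = 54/6 = 9
te_J = (4 + 4·8 + 24)/6 = 60/6 = 10

Forward pass:
ES_A = 0; EF_A = 3
ES_B = 0; EF_B = 11
ES_C = 0; EF_C = 4
ES_D = 0; EF_D = 4
ES_E = 0; EF_E = 3
ES_F = 3; EF_F = 3+7 = 10
ES_G = 11; EF_G = 11+7 = 18
ES_H = 4; EF_H = 4+8 = 12
ES_I = max(EF_C=4, EF_D=4) = 4; EF_I = 4+9 = 13
ES_J = max(EF_E=3, EF_F=10, EF_G=18, EF_H=12, EF_I=13) = 18; EF_J = 18+10 = 28
Expected project duration μ = 28 weeks. Critical path: B → G → J.

Backward pass:
LF_J = 28; LS_J = 28−10 = 18
LF_I = LS_J = 18; LS_I = 18−9 = 9
LF_H = LS_J = 18; LS_H = 18−8 = 10
LF_G = LS_J = 18; LS_G = 18−7 = 11
LF_F = LS_J = 18; LS_F = 18−7 = 11
LF_E = LS_J = 18; LS_E = 18−3 = 15
LF_D = LS_I = 9; LS_D = 9−4 = 5
LF_C = min(LS_H=10, LS_I=9) = 9; LS_C = 9−4 = 5
LF_B = LS_G = 11; LS_B = 11−11 = 0
LF_A = LS_F = 11; LS_A = 11−3 = 8
Slack_E = LS_E − ES_E = 15 − 0 = 15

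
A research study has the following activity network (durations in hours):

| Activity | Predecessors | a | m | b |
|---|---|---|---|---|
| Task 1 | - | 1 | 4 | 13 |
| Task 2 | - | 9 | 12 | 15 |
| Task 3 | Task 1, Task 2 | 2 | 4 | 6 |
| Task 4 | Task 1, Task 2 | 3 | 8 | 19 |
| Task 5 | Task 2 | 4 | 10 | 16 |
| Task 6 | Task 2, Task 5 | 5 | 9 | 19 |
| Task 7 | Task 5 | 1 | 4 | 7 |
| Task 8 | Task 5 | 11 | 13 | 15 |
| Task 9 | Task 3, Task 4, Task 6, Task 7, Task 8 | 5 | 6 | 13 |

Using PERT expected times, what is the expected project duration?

te_Task 1 = (1 + 4·4 + 13)/6 = 30/6 = 5
te_Task 2 = (9 + 4·12 + 15)/6 = 72/6 = 12
te_Task 3 = (2 + 4·4 + 6)/6 = 24/6 = 4
te_Task 4 = (3 + 4·8 + 19)/6 = 54/6 = 9
te_Task 5 = (4 + 4·10 + 16)/6 = 60/6 = 10
te_Task 6 = (5 + 4·9 + 19)/6 = 60/6 = 10
te_Task 7 = (1 + 4·4 + 7)/6 = 24/6 = 4
te_Task 8 = (11 + 4·13 + 15)/6 = 78/6 = 13
te_Task 9 = (5 + 4·6 + 13)/6 = 42/6 = 7

Forward pass:
ES_Task 1 = 0; EF_Task 1 = 5
ES_Task 2 = 0; EF_Task 2 = 12
ES_Task 3 = max(EF_Task 1=5, EF_Task 2=12) = 12; EF_Task 3 = 12+4 = 16
ES_Task 4 = max(EF_Task 1=5, EF_Task 2=12) = 12; EF_Task 4 = 12+9 = 21
ES_Task 5 = 12; EF_Task 5 = 12+10 = 22
ES_Task 6 = max(EF_Task 2=12, EF_Task 5=22) = 22; EF_Task 6 = 22+10 = 32
ES_Task 7 = 22; EF_Task 7 = 22+4 = 26
ES_Task 8 = 22; EF_Task 8 = 22+13 = 35
ES_Task 9 = max(EF_Task 3=16, EF_Task 4=21, EF_Task 6=32, EF_Task 7=26, EF_Task 8=35) = 35; EF_Task 9 = 35+7 = 42
Expected project duration μ = 42 hours. Critical path: Task 2 → Task 5 → Task 8 → Task 9.

42 hours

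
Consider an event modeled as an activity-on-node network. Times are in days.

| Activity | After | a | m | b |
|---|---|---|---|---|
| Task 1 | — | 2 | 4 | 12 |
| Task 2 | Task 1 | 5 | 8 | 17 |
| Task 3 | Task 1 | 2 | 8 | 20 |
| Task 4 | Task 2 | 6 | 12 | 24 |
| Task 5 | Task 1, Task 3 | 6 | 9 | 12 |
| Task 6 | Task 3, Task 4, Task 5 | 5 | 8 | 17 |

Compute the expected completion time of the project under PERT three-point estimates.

te_Task 1 = (2 + 4·4 + 12)/6 = 30/6 = 5
te_Task 2 = (5 + 4·8 + 17)/6 = 54/6 = 9
te_Task 3 = (2 + 4·8 + 20)/6 = 54/6 = 9
te_Task 4 = (6 + 4·12 + 24)/6 = 78/6 = 13
te_Task 5 = (6 + 4·9 + 12)/6 = 54/6 = 9
te_Task 6 = (5 + 4·8 + 17)/6 = 54/6 = 9

Forward pass:
ES_Task 1 = 0; EF_Task 1 = 5
ES_Task 2 = 5; EF_Task 2 = 5+9 = 14
ES_Task 3 = 5; EF_Task 3 = 5+9 = 14
ES_Task 4 = 14; EF_Task 4 = 14+13 = 27
ES_Task 5 = max(EF_Task 1=5, EF_Task 3=14) = 14; EF_Task 5 = 14+9 = 23
ES_Task 6 = max(EF_Task 3=14, EF_Task 4=27, EF_Task 5=23) = 27; EF_Task 6 = 27+9 = 36
Expected project duration μ = 36 days. Critical path: Task 1 → Task 2 → Task 4 → Task 6.

36 days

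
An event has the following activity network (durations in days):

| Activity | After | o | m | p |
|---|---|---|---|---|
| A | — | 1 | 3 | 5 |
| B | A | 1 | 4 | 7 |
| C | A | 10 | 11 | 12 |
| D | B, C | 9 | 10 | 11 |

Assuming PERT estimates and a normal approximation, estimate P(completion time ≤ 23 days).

0.110

te_A = (1 + 4·3 + 5)/6 = 18/6 = 3; σ²_A = ((5−1)/6)² = 0.444
te_B = (1 + 4·4 + 7)/6 = 24/6 = 4; σ²_B = ((7−1)/6)² = 1.000
te_C = (10 + 4·11 + 12)/6 = 66/6 = 11; σ²_C = ((12−10)/6)² = 0.111
te_D = (9 + 4·10 + 11)/6 = 60/6 = 10; σ²_D = ((11−9)/6)² = 0.111

Forward pass:
ES_A = 0; EF_A = 3
ES_B = 3; EF_B = 3+4 = 7
ES_C = 3; EF_C = 3+11 = 14
ES_D = max(EF_B=7, EF_C=14) = 14; EF_D = 14+10 = 24
Expected project duration μ = 24 days. Critical path: A → C → D.

Variance along critical path = 0.444 + 0.111 + 0.111 = 0.667; σ = √0.667 = 0.816 days.
Z = (23 − 24) / 0.816 = -1.225
P(T ≤ 23) = Φ(-1.225) ≈ 0.110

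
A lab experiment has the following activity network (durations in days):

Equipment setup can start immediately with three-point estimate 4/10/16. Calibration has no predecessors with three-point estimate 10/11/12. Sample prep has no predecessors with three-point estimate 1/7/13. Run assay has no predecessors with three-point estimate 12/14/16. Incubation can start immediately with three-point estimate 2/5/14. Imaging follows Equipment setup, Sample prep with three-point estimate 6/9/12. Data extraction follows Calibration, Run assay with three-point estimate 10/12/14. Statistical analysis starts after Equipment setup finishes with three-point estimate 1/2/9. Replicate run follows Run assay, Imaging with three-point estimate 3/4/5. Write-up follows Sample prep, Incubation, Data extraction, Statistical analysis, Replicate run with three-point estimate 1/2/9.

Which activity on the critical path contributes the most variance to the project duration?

te_Equipment setup = (4 + 4·10 + 16)/6 = 60/6 = 10; σ²_Equipment setup = ((16−4)/6)² = 4.000
te_Calibration = (10 + 4·11 + 12)/6 = 66/6 = 11; σ²_Calibration = ((12−10)/6)² = 0.111
te_Sample prep = (1 + 4·7 + 13)/6 = 42/6 = 7; σ²_Sample prep = ((13−1)/6)² = 4.000
te_Run assay = (12 + 4·14 + 16)/6 = 84/6 = 14; σ²_Run assay = ((16−12)/6)² = 0.444
te_Incubation = (2 + 4·5 + 14)/6 = 36/6 = 6; σ²_Incubation = ((14−2)/6)² = 4.000
te_Imaging = (6 + 4·9 + 12)/6 = 54/6 = 9; σ²_Imaging = ((12−6)/6)² = 1.000
te_Data extraction = (10 + 4·12 + 14)/6 = 72/6 = 12; σ²_Data extraction = ((14−10)/6)² = 0.444
te_Statistical analysis = (1 + 4·2 + 9)/6 = 18/6 = 3; σ²_Statistical analysis = ((9−1)/6)² = 1.778
te_Replicate run = (3 + 4·4 + 5)/6 = 24/6 = 4; σ²_Replicate run = ((5−3)/6)² = 0.111
te_Write-up = (1 + 4·2 + 9)/6 = 18/6 = 3; σ²_Write-up = ((9−1)/6)² = 1.778

Forward pass:
ES_Equipment setup = 0; EF_Equipment setup = 10
ES_Calibration = 0; EF_Calibration = 11
ES_Sample prep = 0; EF_Sample prep = 7
ES_Run assay = 0; EF_Run assay = 14
ES_Incubation = 0; EF_Incubation = 6
ES_Imaging = max(EF_Equipment setup=10, EF_Sample prep=7) = 10; EF_Imaging = 10+9 = 19
ES_Data extraction = max(EF_Calibration=11, EF_Run assay=14) = 14; EF_Data extraction = 14+12 = 26
ES_Statistical analysis = 10; EF_Statistical analysis = 10+3 = 13
ES_Replicate run = max(EF_Run assay=14, EF_Imaging=19) = 19; EF_Replicate run = 19+4 = 23
ES_Write-up = max(EF_Sample prep=7, EF_Incubation=6, EF_Data extraction=26, EF_Statistical analysis=13, EF_Replicate run=23) = 26; EF_Write-up = 26+3 = 29
Expected project duration μ = 29 days. Critical path: Run assay → Data extraction → Write-up.

Variances on critical path: σ²_Run assay=0.444, σ²_Data extraction=0.444, σ²_Write-up=1.778.
Largest is σ²_Write-up = 1.778.

Write-up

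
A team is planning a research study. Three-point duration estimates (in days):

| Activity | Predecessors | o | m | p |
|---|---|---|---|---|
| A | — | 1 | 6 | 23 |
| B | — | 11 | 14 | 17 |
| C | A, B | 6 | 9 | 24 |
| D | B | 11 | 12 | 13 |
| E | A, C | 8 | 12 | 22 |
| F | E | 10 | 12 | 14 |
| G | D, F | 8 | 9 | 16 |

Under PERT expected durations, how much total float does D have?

te_A = (1 + 4·6 + 23)/6 = 48/6 = 8
te_B = (11 + 4·14 + 17)/6 = 84/6 = 14
te_C = (6 + 4·9 + 24)/6 = 66/6 = 11
te_D = (11 + 4·12 + 13)/6 = 72/6 = 12
te_E = (8 + 4·12 + 22)/6 = 78/6 = 13
te_F = (10 + 4·12 + 14)/6 = 72/6 = 12
te_G = (8 + 4·9 + 16)/6 = 60/6 = 10

Forward pass:
ES_A = 0; EF_A = 8
ES_B = 0; EF_B = 14
ES_C = max(EF_A=8, EF_B=14) = 14; EF_C = 14+11 = 25
ES_D = 14; EF_D = 14+12 = 26
ES_E = max(EF_A=8, EF_C=25) = 25; EF_E = 25+13 = 38
ES_F = 38; EF_F = 38+12 = 50
ES_G = max(EF_D=26, EF_F=50) = 50; EF_G = 50+10 = 60
Expected project duration μ = 60 days. Critical path: B → C → E → F → G.

Backward pass:
LF_G = 60; LS_G = 60−10 = 50
LF_F = LS_G = 50; LS_F = 50−12 = 38
LF_E = LS_F = 38; LS_E = 38−13 = 25
LF_D = LS_G = 50; LS_D = 50−12 = 38
LF_C = LS_E = 25; LS_C = 25−11 = 14
LF_B = min(LS_C=14, LS_D=38) = 14; LS_B = 14−14 = 0
LF_A = min(LS_C=14, LS_E=25) = 14; LS_A = 14−8 = 6
Slack_D = LS_D − ES_D = 38 − 14 = 24

24 days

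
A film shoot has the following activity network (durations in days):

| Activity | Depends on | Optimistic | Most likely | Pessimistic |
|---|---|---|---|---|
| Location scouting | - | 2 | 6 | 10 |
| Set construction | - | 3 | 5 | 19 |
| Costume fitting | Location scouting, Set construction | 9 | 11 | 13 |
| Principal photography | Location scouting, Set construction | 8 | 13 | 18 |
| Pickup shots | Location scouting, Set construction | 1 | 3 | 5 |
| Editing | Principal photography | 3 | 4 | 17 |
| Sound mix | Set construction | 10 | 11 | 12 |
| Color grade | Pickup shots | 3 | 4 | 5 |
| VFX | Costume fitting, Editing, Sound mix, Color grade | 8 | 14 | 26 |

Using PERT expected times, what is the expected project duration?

41 days

te_Location scouting = (2 + 4·6 + 10)/6 = 36/6 = 6
te_Set construction = (3 + 4·5 + 19)/6 = 42/6 = 7
te_Costume fitting = (9 + 4·11 + 13)/6 = 66/6 = 11
te_Principal photography = (8 + 4·13 + 18)/6 = 78/6 = 13
te_Pickup shots = (1 + 4·3 + 5)/6 = 18/6 = 3
te_Editing = (3 + 4·4 + 17)/6 = 36/6 = 6
te_Sound mix = (10 + 4·11 + 12)/6 = 66/6 = 11
te_Color grade = (3 + 4·4 + 5)/6 = 24/6 = 4
te_VFX = (8 + 4·14 + 26)/6 = 90/6 = 15

Forward pass:
ES_Location scouting = 0; EF_Location scouting = 6
ES_Set construction = 0; EF_Set construction = 7
ES_Costume fitting = max(EF_Location scouting=6, EF_Set construction=7) = 7; EF_Costume fitting = 7+11 = 18
ES_Principal photography = max(EF_Location scouting=6, EF_Set construction=7) = 7; EF_Principal photography = 7+13 = 20
ES_Pickup shots = max(EF_Location scouting=6, EF_Set construction=7) = 7; EF_Pickup shots = 7+3 = 10
ES_Editing = 20; EF_Editing = 20+6 = 26
ES_Sound mix = 7; EF_Sound mix = 7+11 = 18
ES_Color grade = 10; EF_Color grade = 10+4 = 14
ES_VFX = max(EF_Costume fitting=18, EF_Editing=26, EF_Sound mix=18, EF_Color grade=14) = 26; EF_VFX = 26+15 = 41
Expected project duration μ = 41 days. Critical path: Set construction → Principal photography → Editing → VFX.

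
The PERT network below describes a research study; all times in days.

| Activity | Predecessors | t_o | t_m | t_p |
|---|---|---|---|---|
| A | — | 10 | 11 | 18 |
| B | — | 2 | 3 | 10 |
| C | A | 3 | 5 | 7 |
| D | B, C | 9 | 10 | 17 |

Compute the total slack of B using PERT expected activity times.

13 days

te_A = (10 + 4·11 + 18)/6 = 72/6 = 12
te_B = (2 + 4·3 + 10)/6 = 24/6 = 4
te_C = (3 + 4·5 + 7)/6 = 30/6 = 5
te_D = (9 + 4·10 + 17)/6 = 66/6 = 11

Forward pass:
ES_A = 0; EF_A = 12
ES_B = 0; EF_B = 4
ES_C = 12; EF_C = 12+5 = 17
ES_D = max(EF_B=4, EF_C=17) = 17; EF_D = 17+11 = 28
Expected project duration μ = 28 days. Critical path: A → C → D.

Backward pass:
LF_D = 28; LS_D = 28−11 = 17
LF_C = LS_D = 17; LS_C = 17−5 = 12
LF_B = LS_D = 17; LS_B = 17−4 = 13
LF_A = LS_C = 12; LS_A = 12−12 = 0
Slack_B = LS_B − ES_B = 13 − 0 = 13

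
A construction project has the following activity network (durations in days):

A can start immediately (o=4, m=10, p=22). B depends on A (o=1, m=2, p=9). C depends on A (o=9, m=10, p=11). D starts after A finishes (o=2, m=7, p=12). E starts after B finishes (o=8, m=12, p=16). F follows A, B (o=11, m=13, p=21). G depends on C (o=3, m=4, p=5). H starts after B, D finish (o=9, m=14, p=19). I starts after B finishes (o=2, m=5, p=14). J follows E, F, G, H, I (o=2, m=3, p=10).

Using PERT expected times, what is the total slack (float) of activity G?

te_A = (4 + 4·10 + 22)/6 = 66/6 = 11
te_B = (1 + 4·2 + 9)/6 = 18/6 = 3
te_C = (9 + 4·10 + 11)/6 = 60/6 = 10
te_D = (2 + 4·7 + 12)/6 = 42/6 = 7
te_E = (8 + 4·12 + 16)/6 = 72/6 = 12
te_F = (11 + 4·13 + 21)/6 = 84/6 = 14
te_G = (3 + 4·4 + 5)/6 = 24/6 = 4
te_H = (9 + 4·14 + 19)/6 = 84/6 = 14
te_I = (2 + 4·5 + 14)/6 = 36/6 = 6
te_J = (2 + 4·3 + 10)/6 = 24/6 = 4

Forward pass:
ES_A = 0; EF_A = 11
ES_B = 11; EF_B = 11+3 = 14
ES_C = 11; EF_C = 11+10 = 21
ES_D = 11; EF_D = 11+7 = 18
ES_E = 14; EF_E = 14+12 = 26
ES_F = max(EF_A=11, EF_B=14) = 14; EF_F = 14+14 = 28
ES_G = 21; EF_G = 21+4 = 25
ES_H = max(EF_B=14, EF_D=18) = 18; EF_H = 18+14 = 32
ES_I = 14; EF_I = 14+6 = 20
ES_J = max(EF_E=26, EF_F=28, EF_G=25, EF_H=32, EF_I=20) = 32; EF_J = 32+4 = 36
Expected project duration μ = 36 days. Critical path: A → D → H → J.

Backward pass:
LF_J = 36; LS_J = 36−4 = 32
LF_I = LS_J = 32; LS_I = 32−6 = 26
LF_H = LS_J = 32; LS_H = 32−14 = 18
LF_G = LS_J = 32; LS_G = 32−4 = 28
LF_F = LS_J = 32; LS_F = 32−14 = 18
LF_E = LS_J = 32; LS_E = 32−12 = 20
LF_D = LS_H = 18; LS_D = 18−7 = 11
LF_C = LS_G = 28; LS_C = 28−10 = 18
LF_B = min(LS_E=20, LS_F=18, LS_H=18, LS_I=26) = 18; LS_B = 18−3 = 15
LF_A = min(LS_B=15, LS_C=18, LS_D=11, LS_F=18) = 11; LS_A = 11−11 = 0
Slack_G = LS_G − ES_G = 28 − 21 = 7

7 days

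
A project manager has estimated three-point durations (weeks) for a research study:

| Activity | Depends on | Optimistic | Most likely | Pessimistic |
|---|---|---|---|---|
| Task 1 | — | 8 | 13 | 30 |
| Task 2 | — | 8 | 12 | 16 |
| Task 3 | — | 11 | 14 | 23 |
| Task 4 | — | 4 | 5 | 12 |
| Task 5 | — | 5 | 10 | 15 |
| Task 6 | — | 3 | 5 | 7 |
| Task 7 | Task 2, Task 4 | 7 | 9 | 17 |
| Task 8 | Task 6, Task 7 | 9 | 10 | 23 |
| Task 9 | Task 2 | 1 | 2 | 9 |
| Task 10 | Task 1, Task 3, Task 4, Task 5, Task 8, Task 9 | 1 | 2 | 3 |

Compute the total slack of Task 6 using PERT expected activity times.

17 weeks

te_Task 1 = (8 + 4·13 + 30)/6 = 90/6 = 15
te_Task 2 = (8 + 4·12 + 16)/6 = 72/6 = 12
te_Task 3 = (11 + 4·14 + 23)/6 = 90/6 = 15
te_Task 4 = (4 + 4·5 + 12)/6 = 36/6 = 6
te_Task 5 = (5 + 4·10 + 15)/6 = 60/6 = 10
te_Task 6 = (3 + 4·5 + 7)/6 = 30/6 = 5
te_Task 7 = (7 + 4·9 + 17)/6 = 60/6 = 10
te_Task 8 = (9 + 4·10 + 23)/6 = 72/6 = 12
te_Task 9 = (1 + 4·2 + 9)/6 = 18/6 = 3
te_Task 10 = (1 + 4·2 + 3)/6 = 12/6 = 2

Forward pass:
ES_Task 1 = 0; EF_Task 1 = 15
ES_Task 2 = 0; EF_Task 2 = 12
ES_Task 3 = 0; EF_Task 3 = 15
ES_Task 4 = 0; EF_Task 4 = 6
ES_Task 5 = 0; EF_Task 5 = 10
ES_Task 6 = 0; EF_Task 6 = 5
ES_Task 7 = max(EF_Task 2=12, EF_Task 4=6) = 12; EF_Task 7 = 12+10 = 22
ES_Task 8 = max(EF_Task 6=5, EF_Task 7=22) = 22; EF_Task 8 = 22+12 = 34
ES_Task 9 = 12; EF_Task 9 = 12+3 = 15
ES_Task 10 = max(EF_Task 1=15, EF_Task 3=15, EF_Task 4=6, EF_Task 5=10, EF_Task 8=34, EF_Task 9=15) = 34; EF_Task 10 = 34+2 = 36
Expected project duration μ = 36 weeks. Critical path: Task 2 → Task 7 → Task 8 → Task 10.

Backward pass:
LF_Task 10 = 36; LS_Task 10 = 36−2 = 34
LF_Task 9 = LS_Task 10 = 34; LS_Task 9 = 34−3 = 31
LF_Task 8 = LS_Task 10 = 34; LS_Task 8 = 34−12 = 22
LF_Task 7 = LS_Task 8 = 22; LS_Task 7 = 22−10 = 12
LF_Task 6 = LS_Task 8 = 22; LS_Task 6 = 22−5 = 17
LF_Task 5 = LS_Task 10 = 34; LS_Task 5 = 34−10 = 24
LF_Task 4 = min(LS_Task 7=12, LS_Task 10=34) = 12; LS_Task 4 = 12−6 = 6
LF_Task 3 = LS_Task 10 = 34; LS_Task 3 = 34−15 = 19
LF_Task 2 = min(LS_Task 7=12, LS_Task 9=31) = 12; LS_Task 2 = 12−12 = 0
LF_Task 1 = LS_Task 10 = 34; LS_Task 1 = 34−15 = 19
Slack_Task 6 = LS_Task 6 − ES_Task 6 = 17 − 0 = 17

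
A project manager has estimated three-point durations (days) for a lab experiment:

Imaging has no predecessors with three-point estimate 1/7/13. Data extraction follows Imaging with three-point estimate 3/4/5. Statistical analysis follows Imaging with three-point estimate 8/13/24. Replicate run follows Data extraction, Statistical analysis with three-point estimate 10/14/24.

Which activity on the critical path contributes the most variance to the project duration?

Statistical analysis

te_Imaging = (1 + 4·7 + 13)/6 = 42/6 = 7; σ²_Imaging = ((13−1)/6)² = 4.000
te_Data extraction = (3 + 4·4 + 5)/6 = 24/6 = 4; σ²_Data extraction = ((5−3)/6)² = 0.111
te_Statistical analysis = (8 + 4·13 + 24)/6 = 84/6 = 14; σ²_Statistical analysis = ((24−8)/6)² = 7.111
te_Replicate run = (10 + 4·14 + 24)/6 = 90/6 = 15; σ²_Replicate run = ((24−10)/6)² = 5.444

Forward pass:
ES_Imaging = 0; EF_Imaging = 7
ES_Data extraction = 7; EF_Data extraction = 7+4 = 11
ES_Statistical analysis = 7; EF_Statistical analysis = 7+14 = 21
ES_Replicate run = max(EF_Data extraction=11, EF_Statistical analysis=21) = 21; EF_Replicate run = 21+15 = 36
Expected project duration μ = 36 days. Critical path: Imaging → Statistical analysis → Replicate run.

Variances on critical path: σ²_Imaging=4.000, σ²_Statistical analysis=7.111, σ²_Replicate run=5.444.
Largest is σ²_Statistical analysis = 7.111.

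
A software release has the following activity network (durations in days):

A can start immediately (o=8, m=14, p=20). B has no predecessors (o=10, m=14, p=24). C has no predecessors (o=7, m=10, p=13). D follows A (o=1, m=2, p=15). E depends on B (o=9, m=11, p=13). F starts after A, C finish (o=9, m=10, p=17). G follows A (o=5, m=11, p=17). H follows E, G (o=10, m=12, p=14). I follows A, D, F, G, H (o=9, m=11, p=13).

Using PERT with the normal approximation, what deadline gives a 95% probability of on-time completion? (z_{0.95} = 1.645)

53.3 days

te_A = (8 + 4·14 + 20)/6 = 84/6 = 14; σ²_A = ((20−8)/6)² = 4.000
te_B = (10 + 4·14 + 24)/6 = 90/6 = 15; σ²_B = ((24−10)/6)² = 5.444
te_C = (7 + 4·10 + 13)/6 = 60/6 = 10; σ²_C = ((13−7)/6)² = 1.000
te_D = (1 + 4·2 + 15)/6 = 24/6 = 4; σ²_D = ((15−1)/6)² = 5.444
te_E = (9 + 4·11 + 13)/6 = 66/6 = 11; σ²_E = ((13−9)/6)² = 0.444
te_F = (9 + 4·10 + 17)/6 = 66/6 = 11; σ²_F = ((17−9)/6)² = 1.778
te_G = (5 + 4·11 + 17)/6 = 66/6 = 11; σ²_G = ((17−5)/6)² = 4.000
te_H = (10 + 4·12 + 14)/6 = 72/6 = 12; σ²_H = ((14−10)/6)² = 0.444
te_I = (9 + 4·11 + 13)/6 = 66/6 = 11; σ²_I = ((13−9)/6)² = 0.444

Forward pass:
ES_A = 0; EF_A = 14
ES_B = 0; EF_B = 15
ES_C = 0; EF_C = 10
ES_D = 14; EF_D = 14+4 = 18
ES_E = 15; EF_E = 15+11 = 26
ES_F = max(EF_A=14, EF_C=10) = 14; EF_F = 14+11 = 25
ES_G = 14; EF_G = 14+11 = 25
ES_H = max(EF_E=26, EF_G=25) = 26; EF_H = 26+12 = 38
ES_I = max(EF_A=14, EF_D=18, EF_F=25, EF_G=25, EF_H=38) = 38; EF_I = 38+11 = 49
Expected project duration μ = 49 days. Critical path: B → E → H → I.

Variance along critical path = 5.444 + 0.444 + 0.444 + 0.444 = 6.778; σ = 2.603 days.
D = μ + z·σ = 49 + 1.645·2.603 = 53.3 days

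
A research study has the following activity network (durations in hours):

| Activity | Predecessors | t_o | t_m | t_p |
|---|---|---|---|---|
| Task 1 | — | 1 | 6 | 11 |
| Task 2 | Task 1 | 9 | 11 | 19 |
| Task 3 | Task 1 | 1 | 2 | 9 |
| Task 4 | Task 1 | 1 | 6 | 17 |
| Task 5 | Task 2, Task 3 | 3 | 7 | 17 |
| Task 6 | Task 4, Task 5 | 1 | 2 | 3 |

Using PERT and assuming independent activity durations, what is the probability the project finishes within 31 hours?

0.816

te_Task 1 = (1 + 4·6 + 11)/6 = 36/6 = 6; σ²_Task 1 = ((11−1)/6)² = 2.778
te_Task 2 = (9 + 4·11 + 19)/6 = 72/6 = 12; σ²_Task 2 = ((19−9)/6)² = 2.778
te_Task 3 = (1 + 4·2 + 9)/6 = 18/6 = 3; σ²_Task 3 = ((9−1)/6)² = 1.778
te_Task 4 = (1 + 4·6 + 17)/6 = 42/6 = 7; σ²_Task 4 = ((17−1)/6)² = 7.111
te_Task 5 = (3 + 4·7 + 17)/6 = 48/6 = 8; σ²_Task 5 = ((17−3)/6)² = 5.444
te_Task 6 = (1 + 4·2 + 3)/6 = 12/6 = 2; σ²_Task 6 = ((3−1)/6)² = 0.111

Forward pass:
ES_Task 1 = 0; EF_Task 1 = 6
ES_Task 2 = 6; EF_Task 2 = 6+12 = 18
ES_Task 3 = 6; EF_Task 3 = 6+3 = 9
ES_Task 4 = 6; EF_Task 4 = 6+7 = 13
ES_Task 5 = max(EF_Task 2=18, EF_Task 3=9) = 18; EF_Task 5 = 18+8 = 26
ES_Task 6 = max(EF_Task 4=13, EF_Task 5=26) = 26; EF_Task 6 = 26+2 = 28
Expected project duration μ = 28 hours. Critical path: Task 1 → Task 2 → Task 5 → Task 6.

Variance along critical path = 2.778 + 2.778 + 5.444 + 0.111 = 11.111; σ = √11.111 = 3.333 hours.
Z = (31 − 28) / 3.333 = 0.900
P(T ≤ 31) = Φ(0.900) ≈ 0.816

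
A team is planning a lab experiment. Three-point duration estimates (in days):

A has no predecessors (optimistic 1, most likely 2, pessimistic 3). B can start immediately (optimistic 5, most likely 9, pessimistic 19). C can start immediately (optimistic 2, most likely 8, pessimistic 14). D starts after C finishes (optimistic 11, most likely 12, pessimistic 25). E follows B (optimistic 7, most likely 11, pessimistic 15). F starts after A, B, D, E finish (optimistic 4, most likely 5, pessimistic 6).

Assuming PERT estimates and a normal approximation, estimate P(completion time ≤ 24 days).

te_A = (1 + 4·2 + 3)/6 = 12/6 = 2; σ²_A = ((3−1)/6)² = 0.111
te_B = (5 + 4·9 + 19)/6 = 60/6 = 10; σ²_B = ((19−5)/6)² = 5.444
te_C = (2 + 4·8 + 14)/6 = 48/6 = 8; σ²_C = ((14−2)/6)² = 4.000
te_D = (11 + 4·12 + 25)/6 = 84/6 = 14; σ²_D = ((25−11)/6)² = 5.444
te_E = (7 + 4·11 + 15)/6 = 66/6 = 11; σ²_E = ((15−7)/6)² = 1.778
te_F = (4 + 4·5 + 6)/6 = 30/6 = 5; σ²_F = ((6−4)/6)² = 0.111

Forward pass:
ES_A = 0; EF_A = 2
ES_B = 0; EF_B = 10
ES_C = 0; EF_C = 8
ES_D = 8; EF_D = 8+14 = 22
ES_E = 10; EF_E = 10+11 = 21
ES_F = max(EF_A=2, EF_B=10, EF_D=22, EF_E=21) = 22; EF_F = 22+5 = 27
Expected project duration μ = 27 days. Critical path: C → D → F.

Variance along critical path = 4.000 + 5.444 + 0.111 = 9.556; σ = √9.556 = 3.091 days.
Z = (24 − 27) / 3.091 = -0.970
P(T ≤ 24) = Φ(-0.970) ≈ 0.166

0.166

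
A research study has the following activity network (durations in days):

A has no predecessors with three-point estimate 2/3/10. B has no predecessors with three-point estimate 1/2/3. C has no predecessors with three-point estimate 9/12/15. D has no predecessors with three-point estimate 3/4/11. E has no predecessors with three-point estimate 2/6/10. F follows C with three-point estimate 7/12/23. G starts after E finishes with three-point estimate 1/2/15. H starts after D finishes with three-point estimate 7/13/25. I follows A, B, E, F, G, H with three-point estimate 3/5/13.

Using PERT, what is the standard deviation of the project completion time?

te_A = (2 + 4·3 + 10)/6 = 24/6 = 4; σ²_A = ((10−2)/6)² = 1.778
te_B = (1 + 4·2 + 3)/6 = 12/6 = 2; σ²_B = ((3−1)/6)² = 0.111
te_C = (9 + 4·12 + 15)/6 = 72/6 = 12; σ²_C = ((15−9)/6)² = 1.000
te_D = (3 + 4·4 + 11)/6 = 30/6 = 5; σ²_D = ((11−3)/6)² = 1.778
te_E = (2 + 4·6 + 10)/6 = 36/6 = 6; σ²_E = ((10−2)/6)² = 1.778
te_F = (7 + 4·12 + 23)/6 = 78/6 = 13; σ²_F = ((23−7)/6)² = 7.111
te_G = (1 + 4·2 + 15)/6 = 24/6 = 4; σ²_G = ((15−1)/6)² = 5.444
te_H = (7 + 4·13 + 25)/6 = 84/6 = 14; σ²_H = ((25−7)/6)² = 9.000
te_I = (3 + 4·5 + 13)/6 = 36/6 = 6; σ²_I = ((13−3)/6)² = 2.778

Forward pass:
ES_A = 0; EF_A = 4
ES_B = 0; EF_B = 2
ES_C = 0; EF_C = 12
ES_D = 0; EF_D = 5
ES_E = 0; EF_E = 6
ES_F = 12; EF_F = 12+13 = 25
ES_G = 6; EF_G = 6+4 = 10
ES_H = 5; EF_H = 5+14 = 19
ES_I = max(EF_A=4, EF_B=2, EF_E=6, EF_F=25, EF_G=10, EF_H=19) = 25; EF_I = 25+6 = 31
Expected project duration μ = 31 days. Critical path: C → F → I.

Variance along critical path = 1.000 + 7.111 + 2.778 = 10.889
σ = √10.889 = 3.300 days

3.30 days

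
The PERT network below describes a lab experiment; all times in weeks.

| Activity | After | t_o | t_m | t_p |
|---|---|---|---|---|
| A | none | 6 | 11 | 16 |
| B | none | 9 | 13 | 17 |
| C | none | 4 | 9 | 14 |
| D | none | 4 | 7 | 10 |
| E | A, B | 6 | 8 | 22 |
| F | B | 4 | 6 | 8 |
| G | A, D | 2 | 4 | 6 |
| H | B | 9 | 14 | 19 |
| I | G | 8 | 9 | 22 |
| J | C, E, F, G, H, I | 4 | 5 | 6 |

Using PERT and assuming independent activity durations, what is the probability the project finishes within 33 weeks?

te_A = (6 + 4·11 + 16)/6 = 66/6 = 11; σ²_A = ((16−6)/6)² = 2.778
te_B = (9 + 4·13 + 17)/6 = 78/6 = 13; σ²_B = ((17−9)/6)² = 1.778
te_C = (4 + 4·9 + 14)/6 = 54/6 = 9; σ²_C = ((14−4)/6)² = 2.778
te_D = (4 + 4·7 + 10)/6 = 42/6 = 7; σ²_D = ((10−4)/6)² = 1.000
te_E = (6 + 4·8 + 22)/6 = 60/6 = 10; σ²_E = ((22−6)/6)² = 7.111
te_F = (4 + 4·6 + 8)/6 = 36/6 = 6; σ²_F = ((8−4)/6)² = 0.444
te_G = (2 + 4·4 + 6)/6 = 24/6 = 4; σ²_G = ((6−2)/6)² = 0.444
te_H = (9 + 4·14 + 19)/6 = 84/6 = 14; σ²_H = ((19−9)/6)² = 2.778
te_I = (8 + 4·9 + 22)/6 = 66/6 = 11; σ²_I = ((22−8)/6)² = 5.444
te_J = (4 + 4·5 + 6)/6 = 30/6 = 5; σ²_J = ((6−4)/6)² = 0.111

Forward pass:
ES_A = 0; EF_A = 11
ES_B = 0; EF_B = 13
ES_C = 0; EF_C = 9
ES_D = 0; EF_D = 7
ES_E = max(EF_A=11, EF_B=13) = 13; EF_E = 13+10 = 23
ES_F = 13; EF_F = 13+6 = 19
ES_G = max(EF_A=11, EF_D=7) = 11; EF_G = 11+4 = 15
ES_H = 13; EF_H = 13+14 = 27
ES_I = 15; EF_I = 15+11 = 26
ES_J = max(EF_C=9, EF_E=23, EF_F=19, EF_G=15, EF_H=27, EF_I=26) = 27; EF_J = 27+5 = 32
Expected project duration μ = 32 weeks. Critical path: B → H → J.

Variance along critical path = 1.778 + 2.778 + 0.111 = 4.667; σ = √4.667 = 2.160 weeks.
Z = (33 − 32) / 2.160 = 0.463
P(T ≤ 33) = Φ(0.463) ≈ 0.678

0.678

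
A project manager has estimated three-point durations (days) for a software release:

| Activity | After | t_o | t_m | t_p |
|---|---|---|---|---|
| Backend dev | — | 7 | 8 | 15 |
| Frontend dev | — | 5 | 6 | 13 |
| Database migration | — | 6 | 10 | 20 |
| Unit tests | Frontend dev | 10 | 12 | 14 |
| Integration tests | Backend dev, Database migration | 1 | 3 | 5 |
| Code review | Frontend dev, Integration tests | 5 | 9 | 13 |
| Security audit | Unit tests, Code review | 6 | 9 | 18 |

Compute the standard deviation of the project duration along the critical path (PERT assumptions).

te_Backend dev = (7 + 4·8 + 15)/6 = 54/6 = 9; σ²_Backend dev = ((15−7)/6)² = 1.778
te_Frontend dev = (5 + 4·6 + 13)/6 = 42/6 = 7; σ²_Frontend dev = ((13−5)/6)² = 1.778
te_Database migration = (6 + 4·10 + 20)/6 = 66/6 = 11; σ²_Database migration = ((20−6)/6)² = 5.444
te_Unit tests = (10 + 4·12 + 14)/6 = 72/6 = 12; σ²_Unit tests = ((14−10)/6)² = 0.444
te_Integration tests = (1 + 4·3 + 5)/6 = 18/6 = 3; σ²_Integration tests = ((5−1)/6)² = 0.444
te_Code review = (5 + 4·9 + 13)/6 = 54/6 = 9; σ²_Code review = ((13−5)/6)² = 1.778
te_Security audit = (6 + 4·9 + 18)/6 = 60/6 = 10; σ²_Security audit = ((18−6)/6)² = 4.000

Forward pass:
ES_Backend dev = 0; EF_Backend dev = 9
ES_Frontend dev = 0; EF_Frontend dev = 7
ES_Database migration = 0; EF_Database migration = 11
ES_Unit tests = 7; EF_Unit tests = 7+12 = 19
ES_Integration tests = max(EF_Backend dev=9, EF_Database migration=11) = 11; EF_Integration tests = 11+3 = 14
ES_Code review = max(EF_Frontend dev=7, EF_Integration tests=14) = 14; EF_Code review = 14+9 = 23
ES_Security audit = max(EF_Unit tests=19, EF_Code review=23) = 23; EF_Security audit = 23+10 = 33
Expected project duration μ = 33 days. Critical path: Database migration → Integration tests → Code review → Security audit.

Variance along critical path = 5.444 + 0.444 + 1.778 + 4.000 = 11.667
σ = √11.667 = 3.416 days

3.42 days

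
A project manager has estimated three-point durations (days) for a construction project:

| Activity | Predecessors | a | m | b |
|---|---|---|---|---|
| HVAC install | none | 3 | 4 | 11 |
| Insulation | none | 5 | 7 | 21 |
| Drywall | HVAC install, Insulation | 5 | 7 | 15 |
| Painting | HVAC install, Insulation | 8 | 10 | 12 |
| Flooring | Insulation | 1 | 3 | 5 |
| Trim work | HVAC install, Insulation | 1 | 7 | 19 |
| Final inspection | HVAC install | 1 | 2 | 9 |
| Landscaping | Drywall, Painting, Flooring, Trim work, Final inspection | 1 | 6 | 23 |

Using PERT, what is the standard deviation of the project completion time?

4.58 days

te_HVAC install = (3 + 4·4 + 11)/6 = 30/6 = 5; σ²_HVAC install = ((11−3)/6)² = 1.778
te_Insulation = (5 + 4·7 + 21)/6 = 54/6 = 9; σ²_Insulation = ((21−5)/6)² = 7.111
te_Drywall = (5 + 4·7 + 15)/6 = 48/6 = 8; σ²_Drywall = ((15−5)/6)² = 2.778
te_Painting = (8 + 4·10 + 12)/6 = 60/6 = 10; σ²_Painting = ((12−8)/6)² = 0.444
te_Flooring = (1 + 4·3 + 5)/6 = 18/6 = 3; σ²_Flooring = ((5−1)/6)² = 0.444
te_Trim work = (1 + 4·7 + 19)/6 = 48/6 = 8; σ²_Trim work = ((19−1)/6)² = 9.000
te_Final inspection = (1 + 4·2 + 9)/6 = 18/6 = 3; σ²_Final inspection = ((9−1)/6)² = 1.778
te_Landscaping = (1 + 4·6 + 23)/6 = 48/6 = 8; σ²_Landscaping = ((23−1)/6)² = 13.444

Forward pass:
ES_HVAC install = 0; EF_HVAC install = 5
ES_Insulation = 0; EF_Insulation = 9
ES_Drywall = max(EF_HVAC install=5, EF_Insulation=9) = 9; EF_Drywall = 9+8 = 17
ES_Painting = max(EF_HVAC install=5, EF_Insulation=9) = 9; EF_Painting = 9+10 = 19
ES_Flooring = 9; EF_Flooring = 9+3 = 12
ES_Trim work = max(EF_HVAC install=5, EF_Insulation=9) = 9; EF_Trim work = 9+8 = 17
ES_Final inspection = 5; EF_Final inspection = 5+3 = 8
ES_Landscaping = max(EF_Drywall=17, EF_Painting=19, EF_Flooring=12, EF_Trim work=17, EF_Final inspection=8) = 19; EF_Landscaping = 19+8 = 27
Expected project duration μ = 27 days. Critical path: Insulation → Painting → Landscaping.

Variance along critical path = 7.111 + 0.444 + 13.444 = 21.000
σ = √21.000 = 4.583 days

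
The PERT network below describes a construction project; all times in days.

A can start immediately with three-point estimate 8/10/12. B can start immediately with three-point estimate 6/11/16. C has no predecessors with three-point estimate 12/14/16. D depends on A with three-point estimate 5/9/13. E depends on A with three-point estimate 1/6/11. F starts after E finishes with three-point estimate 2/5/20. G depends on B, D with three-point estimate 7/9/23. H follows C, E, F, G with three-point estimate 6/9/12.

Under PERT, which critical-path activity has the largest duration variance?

te_A = (8 + 4·10 + 12)/6 = 60/6 = 10; σ²_A = ((12−8)/6)² = 0.444
te_B = (6 + 4·11 + 16)/6 = 66/6 = 11; σ²_B = ((16−6)/6)² = 2.778
te_C = (12 + 4·14 + 16)/6 = 84/6 = 14; σ²_C = ((16−12)/6)² = 0.444
te_D = (5 + 4·9 + 13)/6 = 54/6 = 9; σ²_D = ((13−5)/6)² = 1.778
te_E = (1 + 4·6 + 11)/6 = 36/6 = 6; σ²_E = ((11−1)/6)² = 2.778
te_F = (2 + 4·5 + 20)/6 = 42/6 = 7; σ²_F = ((20−2)/6)² = 9.000
te_G = (7 + 4·9 + 23)/6 = 66/6 = 11; σ²_G = ((23−7)/6)² = 7.111
te_H = (6 + 4·9 + 12)/6 = 54/6 = 9; σ²_H = ((12−6)/6)² = 1.000

Forward pass:
ES_A = 0; EF_A = 10
ES_B = 0; EF_B = 11
ES_C = 0; EF_C = 14
ES_D = 10; EF_D = 10+9 = 19
ES_E = 10; EF_E = 10+6 = 16
ES_F = 16; EF_F = 16+7 = 23
ES_G = max(EF_B=11, EF_D=19) = 19; EF_G = 19+11 = 30
ES_H = max(EF_C=14, EF_E=16, EF_F=23, EF_G=30) = 30; EF_H = 30+9 = 39
Expected project duration μ = 39 days. Critical path: A → D → G → H.

Variances on critical path: σ²_A=0.444, σ²_D=1.778, σ²_G=7.111, σ²_H=1.000.
Largest is σ²_G = 7.111.

G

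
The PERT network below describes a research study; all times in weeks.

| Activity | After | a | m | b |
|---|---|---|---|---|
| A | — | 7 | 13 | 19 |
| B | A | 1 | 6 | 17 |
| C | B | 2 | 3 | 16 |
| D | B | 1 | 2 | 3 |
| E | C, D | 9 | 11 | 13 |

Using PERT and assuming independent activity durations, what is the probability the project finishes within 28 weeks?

0.026

te_A = (7 + 4·13 + 19)/6 = 78/6 = 13; σ²_A = ((19−7)/6)² = 4.000
te_B = (1 + 4·6 + 17)/6 = 42/6 = 7; σ²_B = ((17−1)/6)² = 7.111
te_C = (2 + 4·3 + 16)/6 = 30/6 = 5; σ²_C = ((16−2)/6)² = 5.444
te_D = (1 + 4·2 + 3)/6 = 12/6 = 2; σ²_D = ((3−1)/6)² = 0.111
te_E = (9 + 4·11 + 13)/6 = 66/6 = 11; σ²_E = ((13−9)/6)² = 0.444

Forward pass:
ES_A = 0; EF_A = 13
ES_B = 13; EF_B = 13+7 = 20
ES_C = 20; EF_C = 20+5 = 25
ES_D = 20; EF_D = 20+2 = 22
ES_E = max(EF_C=25, EF_D=22) = 25; EF_E = 25+11 = 36
Expected project duration μ = 36 weeks. Critical path: A → B → C → E.

Variance along critical path = 4.000 + 7.111 + 5.444 + 0.444 = 17.000; σ = √17.000 = 4.123 weeks.
Z = (28 − 36) / 4.123 = -1.940
P(T ≤ 28) = Φ(-1.940) ≈ 0.026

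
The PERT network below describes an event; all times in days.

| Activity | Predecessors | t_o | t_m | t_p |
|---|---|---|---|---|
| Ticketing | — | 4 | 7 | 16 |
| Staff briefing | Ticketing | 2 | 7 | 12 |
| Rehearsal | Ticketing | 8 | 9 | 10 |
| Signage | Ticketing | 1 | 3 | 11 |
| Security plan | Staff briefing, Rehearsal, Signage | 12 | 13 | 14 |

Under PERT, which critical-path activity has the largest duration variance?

te_Ticketing = (4 + 4·7 + 16)/6 = 48/6 = 8; σ²_Ticketing = ((16−4)/6)² = 4.000
te_Staff briefing = (2 + 4·7 + 12)/6 = 42/6 = 7; σ²_Staff briefing = ((12−2)/6)² = 2.778
te_Rehearsal = (8 + 4·9 + 10)/6 = 54/6 = 9; σ²_Rehearsal = ((10−8)/6)² = 0.111
te_Signage = (1 + 4·3 + 11)/6 = 24/6 = 4; σ²_Signage = ((11−1)/6)² = 2.778
te_Security plan = (12 + 4·13 + 14)/6 = 78/6 = 13; σ²_Security plan = ((14−12)/6)² = 0.111

Forward pass:
ES_Ticketing = 0; EF_Ticketing = 8
ES_Staff briefing = 8; EF_Staff briefing = 8+7 = 15
ES_Rehearsal = 8; EF_Rehearsal = 8+9 = 17
ES_Signage = 8; EF_Signage = 8+4 = 12
ES_Security plan = max(EF_Staff briefing=15, EF_Rehearsal=17, EF_Signage=12) = 17; EF_Security plan = 17+13 = 30
Expected project duration μ = 30 days. Critical path: Ticketing → Rehearsal → Security plan.

Variances on critical path: σ²_Ticketing=4.000, σ²_Rehearsal=0.111, σ²_Security plan=0.111.
Largest is σ²_Ticketing = 4.000.

Ticketing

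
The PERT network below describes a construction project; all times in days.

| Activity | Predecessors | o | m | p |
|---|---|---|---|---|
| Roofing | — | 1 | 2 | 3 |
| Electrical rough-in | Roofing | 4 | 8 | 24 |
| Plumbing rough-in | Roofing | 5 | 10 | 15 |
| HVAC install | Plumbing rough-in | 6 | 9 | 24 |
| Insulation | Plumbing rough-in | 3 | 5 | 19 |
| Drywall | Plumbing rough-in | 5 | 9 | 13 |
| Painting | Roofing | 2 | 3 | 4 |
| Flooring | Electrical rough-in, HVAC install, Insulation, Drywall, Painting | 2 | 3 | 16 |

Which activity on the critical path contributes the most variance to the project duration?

te_Roofing = (1 + 4·2 + 3)/6 = 12/6 = 2; σ²_Roofing = ((3−1)/6)² = 0.111
te_Electrical rough-in = (4 + 4·8 + 24)/6 = 60/6 = 10; σ²_Electrical rough-in = ((24−4)/6)² = 11.111
te_Plumbing rough-in = (5 + 4·10 + 15)/6 = 60/6 = 10; σ²_Plumbing rough-in = ((15−5)/6)² = 2.778
te_HVAC install = (6 + 4·9 + 24)/6 = 66/6 = 11; σ²_HVAC install = ((24−6)/6)² = 9.000
te_Insulation = (3 + 4·5 + 19)/6 = 42/6 = 7; σ²_Insulation = ((19−3)/6)² = 7.111
te_Drywall = (5 + 4·9 + 13)/6 = 54/6 = 9; σ²_Drywall = ((13−5)/6)² = 1.778
te_Painting = (2 + 4·3 + 4)/6 = 18/6 = 3; σ²_Painting = ((4−2)/6)² = 0.111
te_Flooring = (2 + 4·3 + 16)/6 = 30/6 = 5; σ²_Flooring = ((16−2)/6)² = 5.444

Forward pass:
ES_Roofing = 0; EF_Roofing = 2
ES_Electrical rough-in = 2; EF_Electrical rough-in = 2+10 = 12
ES_Plumbing rough-in = 2; EF_Plumbing rough-in = 2+10 = 12
ES_HVAC install = 12; EF_HVAC install = 12+11 = 23
ES_Insulation = 12; EF_Insulation = 12+7 = 19
ES_Drywall = 12; EF_Drywall = 12+9 = 21
ES_Painting = 2; EF_Painting = 2+3 = 5
ES_Flooring = max(EF_Electrical rough-in=12, EF_HVAC install=23, EF_Insulation=19, EF_Drywall=21, EF_Painting=5) = 23; EF_Flooring = 23+5 = 28
Expected project duration μ = 28 days. Critical path: Roofing → Plumbing rough-in → HVAC install → Flooring.

Variances on critical path: σ²_Roofing=0.111, σ²_Plumbing rough-in=2.778, σ²_HVAC install=9.000, σ²_Flooring=5.444.
Largest is σ²_HVAC install = 9.000.

HVAC install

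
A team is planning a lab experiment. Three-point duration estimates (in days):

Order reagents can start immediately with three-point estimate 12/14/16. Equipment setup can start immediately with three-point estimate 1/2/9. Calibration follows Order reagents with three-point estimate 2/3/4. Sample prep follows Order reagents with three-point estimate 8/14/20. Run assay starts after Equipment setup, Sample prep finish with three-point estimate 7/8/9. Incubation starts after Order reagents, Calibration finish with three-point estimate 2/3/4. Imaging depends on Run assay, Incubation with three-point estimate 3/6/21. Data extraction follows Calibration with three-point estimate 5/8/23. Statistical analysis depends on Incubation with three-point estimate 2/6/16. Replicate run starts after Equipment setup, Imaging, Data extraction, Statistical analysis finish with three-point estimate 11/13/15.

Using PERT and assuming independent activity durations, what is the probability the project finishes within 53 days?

te_Order reagents = (12 + 4·14 + 16)/6 = 84/6 = 14; σ²_Order reagents = ((16−12)/6)² = 0.444
te_Equipment setup = (1 + 4·2 + 9)/6 = 18/6 = 3; σ²_Equipment setup = ((9−1)/6)² = 1.778
te_Calibration = (2 + 4·3 + 4)/6 = 18/6 = 3; σ²_Calibration = ((4−2)/6)² = 0.111
te_Sample prep = (8 + 4·14 + 20)/6 = 84/6 = 14; σ²_Sample prep = ((20−8)/6)² = 4.000
te_Run assay = (7 + 4·8 + 9)/6 = 48/6 = 8; σ²_Run assay = ((9−7)/6)² = 0.111
te_Incubation = (2 + 4·3 + 4)/6 = 18/6 = 3; σ²_Incubation = ((4−2)/6)² = 0.111
te_Imaging = (3 + 4·6 + 21)/6 = 48/6 = 8; σ²_Imaging = ((21−3)/6)² = 9.000
te_Data extraction = (5 + 4·8 + 23)/6 = 60/6 = 10; σ²_Data extraction = ((23−5)/6)² = 9.000
te_Statistical analysis = (2 + 4·6 + 16)/6 = 42/6 = 7; σ²_Statistical analysis = ((16−2)/6)² = 5.444
te_Replicate run = (11 + 4·13 + 15)/6 = 78/6 = 13; σ²_Replicate run = ((15−11)/6)² = 0.444

Forward pass:
ES_Order reagents = 0; EF_Order reagents = 14
ES_Equipment setup = 0; EF_Equipment setup = 3
ES_Calibration = 14; EF_Calibration = 14+3 = 17
ES_Sample prep = 14; EF_Sample prep = 14+14 = 28
ES_Run assay = max(EF_Equipment setup=3, EF_Sample prep=28) = 28; EF_Run assay = 28+8 = 36
ES_Incubation = max(EF_Order reagents=14, EF_Calibration=17) = 17; EF_Incubation = 17+3 = 20
ES_Imaging = max(EF_Run assay=36, EF_Incubation=20) = 36; EF_Imaging = 36+8 = 44
ES_Data extraction = 17; EF_Data extraction = 17+10 = 27
ES_Statistical analysis = 20; EF_Statistical analysis = 20+7 = 27
ES_Replicate run = max(EF_Equipment setup=3, EF_Imaging=44, EF_Data extraction=27, EF_Statistical analysis=27) = 44; EF_Replicate run = 44+13 = 57
Expected project duration μ = 57 days. Critical path: Order reagents → Sample prep → Run assay → Imaging → Replicate run.

Variance along critical path = 0.444 + 4.000 + 0.111 + 9.000 + 0.444 = 14.000; σ = √14.000 = 3.742 days.
Z = (53 − 57) / 3.742 = -1.069
P(T ≤ 53) = Φ(-1.069) ≈ 0.143

0.143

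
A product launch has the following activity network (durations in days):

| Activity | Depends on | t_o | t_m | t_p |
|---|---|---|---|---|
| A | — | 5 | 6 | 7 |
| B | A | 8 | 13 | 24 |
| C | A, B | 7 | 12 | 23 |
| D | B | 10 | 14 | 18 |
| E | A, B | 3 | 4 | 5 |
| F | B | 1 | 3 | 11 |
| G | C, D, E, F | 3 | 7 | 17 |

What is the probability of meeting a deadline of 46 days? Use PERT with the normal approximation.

te_A = (5 + 4·6 + 7)/6 = 36/6 = 6; σ²_A = ((7−5)/6)² = 0.111
te_B = (8 + 4·13 + 24)/6 = 84/6 = 14; σ²_B = ((24−8)/6)² = 7.111
te_C = (7 + 4·12 + 23)/6 = 78/6 = 13; σ²_C = ((23−7)/6)² = 7.111
te_D = (10 + 4·14 + 18)/6 = 84/6 = 14; σ²_D = ((18−10)/6)² = 1.778
te_E = (3 + 4·4 + 5)/6 = 24/6 = 4; σ²_E = ((5−3)/6)² = 0.111
te_F = (1 + 4·3 + 11)/6 = 24/6 = 4; σ²_F = ((11−1)/6)² = 2.778
te_G = (3 + 4·7 + 17)/6 = 48/6 = 8; σ²_G = ((17−3)/6)² = 5.444

Forward pass:
ES_A = 0; EF_A = 6
ES_B = 6; EF_B = 6+14 = 20
ES_C = max(EF_A=6, EF_B=20) = 20; EF_C = 20+13 = 33
ES_D = 20; EF_D = 20+14 = 34
ES_E = max(EF_A=6, EF_B=20) = 20; EF_E = 20+4 = 24
ES_F = 20; EF_F = 20+4 = 24
ES_G = max(EF_C=33, EF_D=34, EF_E=24, EF_F=24) = 34; EF_G = 34+8 = 42
Expected project duration μ = 42 days. Critical path: A → B → D → G.

Variance along critical path = 0.111 + 7.111 + 1.778 + 5.444 = 14.444; σ = √14.444 = 3.801 days.
Z = (46 − 42) / 3.801 = 1.052
P(T ≤ 46) = Φ(1.052) ≈ 0.854

0.854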